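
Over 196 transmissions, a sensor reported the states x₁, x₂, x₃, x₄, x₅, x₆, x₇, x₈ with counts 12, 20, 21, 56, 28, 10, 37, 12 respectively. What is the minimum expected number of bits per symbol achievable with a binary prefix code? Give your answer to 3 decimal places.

2.801 bits/symbol

Probabilities are the counts divided by 196.
Repeatedly combine the two least-probable nodes; the expected code length is the sum of the merged weights.
merge 5/98 + 3/49 → 11/98
merge 3/49 + 5/49 → 8/49
merge 3/28 + 11/98 → 43/196
merge 1/7 + 8/49 → 15/49
merge 37/196 + 43/196 → 20/49
merge 2/7 + 15/49 → 29/49
merge 20/49 + 29/49 → 1
L = 11/98 + 8/49 + 43/196 + 15/49 + 20/49 + 29/49 + 1 = 549/196 ≈ 2.801 bits/symbol.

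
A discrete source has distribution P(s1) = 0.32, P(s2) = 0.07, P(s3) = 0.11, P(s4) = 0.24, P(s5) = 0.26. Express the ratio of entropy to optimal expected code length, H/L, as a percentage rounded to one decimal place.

Entropy H = −Σ p log₂ p ≈ 2.1443 bits.
Huffman merges: 7/100+11/100→9/50; 9/50+6/25→21/50; 13/50+8/25→29/50; 21/50+29/50→1. L = 109/50 ≈ 2.1800.
Efficiency = H/L = 2.1443/2.1800 = 98.4%.

98.4%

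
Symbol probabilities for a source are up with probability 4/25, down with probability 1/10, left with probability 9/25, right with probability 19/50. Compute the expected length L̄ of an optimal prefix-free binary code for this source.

1.88 bits/symbol

Repeatedly combine the two least-probable nodes; the expected code length is the sum of the merged weights.
merge 1/10 + 4/25 → 13/50
merge 13/50 + 9/25 → 31/50
merge 19/50 + 31/50 → 1
L = 13/50 + 31/50 + 1 = 47/25 = 1.88 bits/symbol.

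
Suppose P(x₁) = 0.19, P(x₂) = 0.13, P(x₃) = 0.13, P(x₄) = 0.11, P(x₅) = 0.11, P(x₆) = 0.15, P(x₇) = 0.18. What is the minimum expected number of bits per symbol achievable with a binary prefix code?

2.81 bits/symbol

Repeatedly combine the two least-probable nodes; the expected code length is the sum of the merged weights.
merge 11/100 + 11/100 → 11/50
merge 13/100 + 13/100 → 13/50
merge 3/20 + 9/50 → 33/100
merge 19/100 + 11/50 → 41/100
merge 13/50 + 33/100 → 59/100
merge 41/100 + 59/100 → 1
L = 11/50 + 13/50 + 33/100 + 41/100 + 59/100 + 1 = 281/100 = 2.81 bits/symbol.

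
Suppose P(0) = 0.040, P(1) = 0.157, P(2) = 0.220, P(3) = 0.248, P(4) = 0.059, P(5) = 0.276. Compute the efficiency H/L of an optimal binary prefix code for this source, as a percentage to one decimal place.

Entropy H = −Σ p log₂ p ≈ 2.3381 bits.
Huffman merges: 1/25+59/1000→99/1000; 99/1000+157/1000→32/125; 11/50+31/125→117/250; 32/125+69/250→133/250; 117/250+133/250→1. L = 471/200 ≈ 2.3550.
Efficiency = H/L = 2.3381/2.3550 = 99.3%.

99.3%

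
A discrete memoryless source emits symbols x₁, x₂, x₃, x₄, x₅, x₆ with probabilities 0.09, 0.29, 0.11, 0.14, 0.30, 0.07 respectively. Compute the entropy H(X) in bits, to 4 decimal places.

H = −Σ pᵢ log₂ pᵢ.
−0.09·log₂(0.09) = 0.3127
−0.29·log₂(0.29) = 0.5179
−0.11·log₂(0.11) = 0.3503
−0.14·log₂(0.14) = 0.3971
−0.30·log₂(0.30) = 0.5211
−0.07·log₂(0.07) = 0.2686
Sum ≈ 2.3676 → 2.3676 bits.

2.3676 bits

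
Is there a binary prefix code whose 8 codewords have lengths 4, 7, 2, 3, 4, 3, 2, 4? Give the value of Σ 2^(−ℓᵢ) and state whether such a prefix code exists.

0.9453125; yes

With common denominator 2^7 = 128: Σ 2^(−ℓᵢ) = 8/128 + 1/128 + 32/128 + 16/128 + 8/128 + 16/128 + 32/128 + 8/128 = 121/128 = 0.9453125.
Kraft's inequality requires Σ ≤ 1; here Σ = 0.9453125 ≤ 1, so such a prefix code exists.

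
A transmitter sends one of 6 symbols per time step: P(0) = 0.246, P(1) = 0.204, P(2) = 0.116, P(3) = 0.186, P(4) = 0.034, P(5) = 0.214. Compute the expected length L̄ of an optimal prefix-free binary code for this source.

Repeatedly combine the two least-probable nodes; the expected code length is the sum of the merged weights.
merge 17/500 + 29/250 → 3/20
merge 3/20 + 93/500 → 42/125
merge 51/250 + 107/500 → 209/500
merge 123/500 + 42/125 → 291/500
merge 209/500 + 291/500 → 1
L = 3/20 + 42/125 + 209/500 + 291/500 + 1 = 1243/500 = 2.486 bits/symbol.

2.486 bits/symbol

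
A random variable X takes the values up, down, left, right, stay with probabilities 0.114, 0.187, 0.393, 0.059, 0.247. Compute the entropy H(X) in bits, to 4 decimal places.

H = −Σ pᵢ log₂ pᵢ.
−0.114·log₂(0.114) = 0.3571
−0.187·log₂(0.187) = 0.4523
−0.393·log₂(0.393) = 0.5295
−0.059·log₂(0.059) = 0.2409
−0.247·log₂(0.247) = 0.4983
Sum ≈ 2.0782 → 2.0782 bits.

2.0782 bits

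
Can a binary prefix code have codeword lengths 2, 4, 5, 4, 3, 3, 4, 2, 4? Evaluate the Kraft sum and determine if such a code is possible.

1.03125; no

With common denominator 2^5 = 32: Σ 2^(−ℓᵢ) = 8/32 + 2/32 + 1/32 + 2/32 + 4/32 + 4/32 + 2/32 + 8/32 + 2/32 = 33/32 = 1.03125.
Kraft's inequality requires Σ ≤ 1; here Σ = 1.03125 > 1, so no such prefix code exists.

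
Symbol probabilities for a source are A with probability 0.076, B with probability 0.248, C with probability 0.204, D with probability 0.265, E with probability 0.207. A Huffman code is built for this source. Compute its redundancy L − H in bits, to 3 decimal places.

Entropy H = −Σ p log₂ p ≈ 2.2274 bits.
Huffman merges: 19/250+51/250→7/25; 207/1000+31/125→91/200; 53/200+7/25→109/200; 91/200+109/200→1. L = 57/25 ≈ 2.2800.
L − H = 2.2800 − 2.2274 = 0.053 bits.

0.053 bits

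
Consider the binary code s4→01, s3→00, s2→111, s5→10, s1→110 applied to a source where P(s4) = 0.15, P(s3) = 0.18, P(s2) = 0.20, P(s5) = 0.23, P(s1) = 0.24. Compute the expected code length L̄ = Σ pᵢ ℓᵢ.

L̄ = Σ pᵢ·ℓᵢ = 0.15·2 + 0.18·2 + 0.20·3 + 0.23·2 + 0.24·3 = 2.44 bits/symbol.

2.44 bits/symbol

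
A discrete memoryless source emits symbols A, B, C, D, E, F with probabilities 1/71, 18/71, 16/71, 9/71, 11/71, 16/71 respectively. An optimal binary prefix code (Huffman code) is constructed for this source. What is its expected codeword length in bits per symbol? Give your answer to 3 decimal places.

Repeatedly combine the two least-probable nodes; the expected code length is the sum of the merged weights.
merge 1/71 + 9/71 → 10/71
merge 10/71 + 11/71 → 21/71
merge 16/71 + 16/71 → 32/71
merge 18/71 + 21/71 → 39/71
merge 32/71 + 39/71 → 1
L = 10/71 + 21/71 + 32/71 + 39/71 + 1 = 173/71 ≈ 2.437 bits/symbol.

2.437 bits/symbol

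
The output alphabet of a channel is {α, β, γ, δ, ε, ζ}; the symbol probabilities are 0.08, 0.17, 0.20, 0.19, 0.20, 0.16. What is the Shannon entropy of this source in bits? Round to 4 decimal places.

H = −Σ pᵢ log₂ pᵢ.
−0.08·log₂(0.08) = 0.2915
−0.17·log₂(0.17) = 0.4346
−0.20·log₂(0.20) = 0.4644
−0.19·log₂(0.19) = 0.4552
−0.20·log₂(0.20) = 0.4644
−0.16·log₂(0.16) = 0.4230
Sum ≈ 2.5331 → 2.5331 bits.

2.5331 bits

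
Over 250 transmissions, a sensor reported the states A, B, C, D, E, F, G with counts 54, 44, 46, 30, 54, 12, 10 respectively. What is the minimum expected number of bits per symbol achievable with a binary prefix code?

2.656 bits/symbol

Probabilities are the counts divided by 250.
Repeatedly combine the two least-probable nodes; the expected code length is the sum of the merged weights.
merge 1/25 + 6/125 → 11/125
merge 11/125 + 3/25 → 26/125
merge 22/125 + 23/125 → 9/25
merge 26/125 + 27/125 → 53/125
merge 27/125 + 9/25 → 72/125
merge 53/125 + 72/125 → 1
L = 11/125 + 26/125 + 9/25 + 53/125 + 72/125 + 1 = 332/125 = 2.656 bits/symbol.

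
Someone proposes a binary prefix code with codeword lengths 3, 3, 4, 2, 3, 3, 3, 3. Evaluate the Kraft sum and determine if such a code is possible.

With common denominator 2^4 = 16: Σ 2^(−ℓᵢ) = 2/16 + 2/16 + 1/16 + 4/16 + 2/16 + 2/16 + 2/16 + 2/16 = 17/16 = 1.0625.
Kraft's inequality requires Σ ≤ 1; here Σ = 1.0625 > 1, so no such prefix code exists.

1.0625; no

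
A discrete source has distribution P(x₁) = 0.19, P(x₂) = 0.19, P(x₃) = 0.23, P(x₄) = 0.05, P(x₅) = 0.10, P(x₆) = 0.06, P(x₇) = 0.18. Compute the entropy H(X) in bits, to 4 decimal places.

H = −Σ pᵢ log₂ pᵢ.
−0.19·log₂(0.19) = 0.4552
−0.19·log₂(0.19) = 0.4552
−0.23·log₂(0.23) = 0.4877
−0.05·log₂(0.05) = 0.2161
−0.10·log₂(0.10) = 0.3322
−0.06·log₂(0.06) = 0.2435
−0.18·log₂(0.18) = 0.4453
Sum ≈ 2.6353 → 2.6353 bits.

2.6353 bits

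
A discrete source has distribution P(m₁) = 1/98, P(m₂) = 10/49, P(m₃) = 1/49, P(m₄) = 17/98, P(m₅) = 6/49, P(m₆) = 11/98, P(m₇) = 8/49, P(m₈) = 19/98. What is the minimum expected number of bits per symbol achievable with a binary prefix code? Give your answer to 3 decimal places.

2.776 bits/symbol

Repeatedly combine the two least-probable nodes; the expected code length is the sum of the merged weights.
merge 1/98 + 1/49 → 3/98
merge 3/98 + 11/98 → 1/7
merge 6/49 + 1/7 → 13/49
merge 8/49 + 17/98 → 33/98
merge 19/98 + 10/49 → 39/98
merge 13/49 + 33/98 → 59/98
merge 39/98 + 59/98 → 1
L = 3/98 + 1/7 + 13/49 + 33/98 + 39/98 + 59/98 + 1 = 136/49 ≈ 2.776 bits/symbol.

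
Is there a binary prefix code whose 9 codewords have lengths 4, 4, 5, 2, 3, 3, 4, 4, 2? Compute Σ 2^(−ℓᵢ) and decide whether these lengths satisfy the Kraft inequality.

1.03125; no

With common denominator 2^5 = 32: Σ 2^(−ℓᵢ) = 2/32 + 2/32 + 1/32 + 8/32 + 4/32 + 4/32 + 2/32 + 2/32 + 8/32 = 33/32 = 1.03125.
Kraft's inequality requires Σ ≤ 1; here Σ = 1.03125 > 1, so no such prefix code exists.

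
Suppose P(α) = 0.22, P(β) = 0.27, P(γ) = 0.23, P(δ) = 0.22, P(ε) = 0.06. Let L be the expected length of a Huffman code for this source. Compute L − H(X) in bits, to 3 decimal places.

0.078 bits

Entropy H = −Σ p log₂ p ≈ 2.2024 bits.
Huffman merges: 3/50+11/50→7/25; 11/50+23/100→9/20; 27/100+7/25→11/20; 9/20+11/20→1. L = 57/25 ≈ 2.2800.
L − H = 2.2800 − 2.2024 = 0.078 bits.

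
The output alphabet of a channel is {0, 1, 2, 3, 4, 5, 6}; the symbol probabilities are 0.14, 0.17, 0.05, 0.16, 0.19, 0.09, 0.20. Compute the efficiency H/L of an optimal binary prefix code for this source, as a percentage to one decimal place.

98.3%

Entropy H = −Σ p log₂ p ≈ 2.7031 bits.
Huffman merges: 1/20+9/100→7/50; 7/50+7/50→7/25; 4/25+17/100→33/100; 19/100+1/5→39/100; 7/25+33/100→61/100; 39/100+61/100→1. L = 11/4 ≈ 2.7500.
Efficiency = H/L = 2.7031/2.7500 = 98.3%.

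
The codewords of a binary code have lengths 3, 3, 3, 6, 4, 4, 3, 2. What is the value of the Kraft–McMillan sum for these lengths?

0.890625

With common denominator 2^6 = 64: Σ 2^(−ℓᵢ) = 8/64 + 8/64 + 8/64 + 1/64 + 4/64 + 4/64 + 8/64 + 16/64 = 57/64 = 0.890625.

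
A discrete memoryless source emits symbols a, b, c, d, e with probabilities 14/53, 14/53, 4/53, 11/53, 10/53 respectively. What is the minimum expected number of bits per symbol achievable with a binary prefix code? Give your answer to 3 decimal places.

2.264 bits/symbol

Repeatedly combine the two least-probable nodes; the expected code length is the sum of the merged weights.
merge 4/53 + 10/53 → 14/53
merge 11/53 + 14/53 → 25/53
merge 14/53 + 14/53 → 28/53
merge 25/53 + 28/53 → 1
L = 14/53 + 25/53 + 28/53 + 1 = 120/53 ≈ 2.264 bits/symbol.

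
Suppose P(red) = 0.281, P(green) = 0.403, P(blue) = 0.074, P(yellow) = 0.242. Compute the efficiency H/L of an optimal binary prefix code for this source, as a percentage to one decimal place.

94.9%

Entropy H = −Σ p log₂ p ≈ 1.8163 bits.
Huffman merges: 37/500+121/500→79/250; 281/1000+79/250→597/1000; 403/1000+597/1000→1. L = 1913/1000 ≈ 1.9130.
Efficiency = H/L = 1.8163/1.9130 = 94.9%.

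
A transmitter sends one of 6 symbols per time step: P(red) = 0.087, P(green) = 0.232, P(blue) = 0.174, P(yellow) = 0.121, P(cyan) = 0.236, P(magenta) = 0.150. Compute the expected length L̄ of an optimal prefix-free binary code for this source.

Repeatedly combine the two least-probable nodes; the expected code length is the sum of the merged weights.
merge 87/1000 + 121/1000 → 26/125
merge 3/20 + 87/500 → 81/250
merge 26/125 + 29/125 → 11/25
merge 59/250 + 81/250 → 14/25
merge 11/25 + 14/25 → 1
L = 26/125 + 81/250 + 11/25 + 14/25 + 1 = 633/250 = 2.532 bits/symbol.

2.532 bits/symbol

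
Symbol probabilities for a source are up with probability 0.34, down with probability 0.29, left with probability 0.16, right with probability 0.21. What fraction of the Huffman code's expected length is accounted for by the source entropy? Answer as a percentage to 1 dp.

Entropy H = −Σ p log₂ p ≈ 1.9429 bits.
Huffman merges: 4/25+21/100→37/100; 29/100+17/50→63/100; 37/100+63/100→1. L = 2 ≈ 2.0000.
Efficiency = H/L = 1.9429/2.0000 = 97.1%.

97.1%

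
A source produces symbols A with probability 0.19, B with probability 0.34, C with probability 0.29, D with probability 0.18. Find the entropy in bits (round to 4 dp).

H = −Σ pᵢ log₂ pᵢ.
−0.19·log₂(0.19) = 0.4552
−0.34·log₂(0.34) = 0.5292
−0.29·log₂(0.29) = 0.5179
−0.18·log₂(0.18) = 0.4453
Sum ≈ 1.9476 → 1.9476 bits.

1.9476 bits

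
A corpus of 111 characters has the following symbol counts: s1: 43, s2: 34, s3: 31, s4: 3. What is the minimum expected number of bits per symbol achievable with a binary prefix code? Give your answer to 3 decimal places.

Probabilities are the counts divided by 111.
Repeatedly combine the two least-probable nodes; the expected code length is the sum of the merged weights.
merge 1/37 + 31/111 → 34/111
merge 34/111 + 34/111 → 68/111
merge 43/111 + 68/111 → 1
L = 34/111 + 68/111 + 1 = 71/37 ≈ 1.919 bits/symbol.

1.919 bits/symbol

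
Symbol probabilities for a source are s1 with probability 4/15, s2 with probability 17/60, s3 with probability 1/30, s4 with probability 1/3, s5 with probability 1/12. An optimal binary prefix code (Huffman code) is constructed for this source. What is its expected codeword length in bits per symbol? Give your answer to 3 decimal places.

Repeatedly combine the two least-probable nodes; the expected code length is the sum of the merged weights.
merge 1/30 + 1/12 → 7/60
merge 7/60 + 4/15 → 23/60
merge 17/60 + 1/3 → 37/60
merge 23/60 + 37/60 → 1
L = 7/60 + 23/60 + 37/60 + 1 = 127/60 ≈ 2.117 bits/symbol.

2.117 bits/symbol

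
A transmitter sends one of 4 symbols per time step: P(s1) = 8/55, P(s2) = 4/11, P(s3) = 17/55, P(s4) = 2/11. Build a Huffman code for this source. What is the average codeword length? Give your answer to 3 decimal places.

1.964 bits/symbol

Repeatedly combine the two least-probable nodes; the expected code length is the sum of the merged weights.
merge 8/55 + 2/11 → 18/55
merge 17/55 + 18/55 → 7/11
merge 4/11 + 7/11 → 1
L = 18/55 + 7/11 + 1 = 108/55 ≈ 1.964 bits/symbol.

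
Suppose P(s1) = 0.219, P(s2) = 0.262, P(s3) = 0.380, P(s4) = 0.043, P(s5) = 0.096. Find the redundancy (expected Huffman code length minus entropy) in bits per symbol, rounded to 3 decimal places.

Entropy H = −Σ p log₂ p ≈ 2.0363 bits.
Huffman merges: 43/1000+12/125→139/1000; 139/1000+219/1000→179/500; 131/500+179/500→31/50; 19/50+31/50→1. L = 2117/1000 ≈ 2.1170.
L − H = 2.1170 − 2.0363 = 0.081 bits.

0.081 bits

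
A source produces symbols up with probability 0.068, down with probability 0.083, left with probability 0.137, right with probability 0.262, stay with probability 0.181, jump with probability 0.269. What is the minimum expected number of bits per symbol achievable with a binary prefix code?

Repeatedly combine the two least-probable nodes; the expected code length is the sum of the merged weights.
merge 17/250 + 83/1000 → 151/1000
merge 137/1000 + 151/1000 → 36/125
merge 181/1000 + 131/500 → 443/1000
merge 269/1000 + 36/125 → 557/1000
merge 443/1000 + 557/1000 → 1
L = 151/1000 + 36/125 + 443/1000 + 557/1000 + 1 = 2439/1000 = 2.439 bits/symbol.

2.439 bits/symbol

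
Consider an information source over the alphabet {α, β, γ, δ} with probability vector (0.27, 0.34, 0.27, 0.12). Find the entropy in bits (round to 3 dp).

1.916 bits

H = −Σ pᵢ log₂ pᵢ.
−0.27·log₂(0.27) = 0.5100
−0.34·log₂(0.34) = 0.5292
−0.27·log₂(0.27) = 0.5100
−0.12·log₂(0.12) = 0.3671
Sum ≈ 1.9163 → 1.916 bits.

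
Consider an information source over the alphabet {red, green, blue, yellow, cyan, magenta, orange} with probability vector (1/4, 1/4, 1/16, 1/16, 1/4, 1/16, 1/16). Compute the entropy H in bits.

Each probability is a power of 1/2, so log₂(1/p) is an integer.
H = Σ p·log₂(1/p) = 1/4·2 + 1/4·2 + 1/16·4 + 1/16·4 + 1/4·2 + 1/16·4 + 1/16·4 = 2.5 bits.

2.5 bits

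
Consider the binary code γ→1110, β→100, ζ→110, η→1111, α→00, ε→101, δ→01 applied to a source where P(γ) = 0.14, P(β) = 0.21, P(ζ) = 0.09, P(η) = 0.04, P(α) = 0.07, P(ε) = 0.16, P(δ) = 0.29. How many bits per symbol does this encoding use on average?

2.82 bits/symbol

L̄ = Σ pᵢ·ℓᵢ = 0.14·4 + 0.21·3 + 0.09·3 + 0.04·4 + 0.07·2 + 0.16·3 + 0.29·2 = 2.82 bits/symbol.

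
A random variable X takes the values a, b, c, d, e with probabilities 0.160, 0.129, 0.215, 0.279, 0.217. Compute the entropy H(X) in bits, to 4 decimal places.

2.2731 bits

H = −Σ pᵢ log₂ pᵢ.
−0.160·log₂(0.160) = 0.4230
−0.129·log₂(0.129) = 0.3811
−0.215·log₂(0.215) = 0.4768
−0.279·log₂(0.279) = 0.5138
−0.217·log₂(0.217) = 0.4783
Sum ≈ 2.2731 → 2.2731 bits.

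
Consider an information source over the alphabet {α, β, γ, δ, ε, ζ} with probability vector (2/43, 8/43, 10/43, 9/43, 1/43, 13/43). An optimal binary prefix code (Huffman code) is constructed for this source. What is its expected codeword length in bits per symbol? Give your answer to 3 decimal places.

Repeatedly combine the two least-probable nodes; the expected code length is the sum of the merged weights.
merge 1/43 + 2/43 → 3/43
merge 3/43 + 8/43 → 11/43
merge 9/43 + 10/43 → 19/43
merge 11/43 + 13/43 → 24/43
merge 19/43 + 24/43 → 1
L = 3/43 + 11/43 + 19/43 + 24/43 + 1 = 100/43 ≈ 2.326 bits/symbol.

2.326 bits/symbol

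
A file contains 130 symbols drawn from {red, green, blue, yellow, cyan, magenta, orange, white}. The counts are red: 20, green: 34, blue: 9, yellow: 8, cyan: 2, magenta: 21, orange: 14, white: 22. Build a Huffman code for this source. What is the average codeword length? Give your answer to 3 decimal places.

2.792 bits/symbol

Probabilities are the counts divided by 130.
Repeatedly combine the two least-probable nodes; the expected code length is the sum of the merged weights.
merge 1/65 + 4/65 → 1/13
merge 9/130 + 1/13 → 19/130
merge 7/65 + 19/130 → 33/130
merge 2/13 + 21/130 → 41/130
merge 11/65 + 33/130 → 11/26
merge 17/65 + 41/130 → 15/26
merge 11/26 + 15/26 → 1
L = 1/13 + 19/130 + 33/130 + 41/130 + 11/26 + 15/26 + 1 = 363/130 ≈ 2.792 bits/symbol.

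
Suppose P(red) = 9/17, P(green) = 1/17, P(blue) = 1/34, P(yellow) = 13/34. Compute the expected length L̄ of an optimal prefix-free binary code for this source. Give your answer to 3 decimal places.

Repeatedly combine the two least-probable nodes; the expected code length is the sum of the merged weights.
merge 1/34 + 1/17 → 3/34
merge 3/34 + 13/34 → 8/17
merge 8/17 + 9/17 → 1
L = 3/34 + 8/17 + 1 = 53/34 ≈ 1.559 bits/symbol.

1.559 bits/symbol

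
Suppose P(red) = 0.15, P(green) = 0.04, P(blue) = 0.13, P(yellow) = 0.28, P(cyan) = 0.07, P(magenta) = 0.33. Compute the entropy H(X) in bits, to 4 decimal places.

H = −Σ pᵢ log₂ pᵢ.
−0.15·log₂(0.15) = 0.4105
−0.04·log₂(0.04) = 0.1858
−0.13·log₂(0.13) = 0.3826
−0.28·log₂(0.28) = 0.5142
−0.07·log₂(0.07) = 0.2686
−0.33·log₂(0.33) = 0.5278
Sum ≈ 2.2895 → 2.2895 bits.

2.2895 bits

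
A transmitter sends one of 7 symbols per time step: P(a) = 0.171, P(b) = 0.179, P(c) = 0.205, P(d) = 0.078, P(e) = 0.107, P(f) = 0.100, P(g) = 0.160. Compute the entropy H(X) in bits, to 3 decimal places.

2.736 bits

H = −Σ pᵢ log₂ pᵢ.
−0.171·log₂(0.171) = 0.4357
−0.179·log₂(0.179) = 0.4443
−0.205·log₂(0.205) = 0.4687
−0.078·log₂(0.078) = 0.2871
−0.107·log₂(0.107) = 0.3450
−0.100·log₂(0.100) = 0.3322
−0.160·log₂(0.160) = 0.4230
Sum ≈ 2.7359 → 2.736 bits.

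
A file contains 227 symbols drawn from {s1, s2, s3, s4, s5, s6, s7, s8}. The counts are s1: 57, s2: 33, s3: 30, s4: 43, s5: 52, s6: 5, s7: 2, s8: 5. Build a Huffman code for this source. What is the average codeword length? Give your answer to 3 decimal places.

2.599 bits/symbol

Probabilities are the counts divided by 227.
Repeatedly combine the two least-probable nodes; the expected code length is the sum of the merged weights.
merge 2/227 + 5/227 → 7/227
merge 5/227 + 7/227 → 12/227
merge 12/227 + 30/227 → 42/227
merge 33/227 + 42/227 → 75/227
merge 43/227 + 52/227 → 95/227
merge 57/227 + 75/227 → 132/227
merge 95/227 + 132/227 → 1
L = 7/227 + 12/227 + 42/227 + 75/227 + 95/227 + 132/227 + 1 = 590/227 ≈ 2.599 bits/symbol.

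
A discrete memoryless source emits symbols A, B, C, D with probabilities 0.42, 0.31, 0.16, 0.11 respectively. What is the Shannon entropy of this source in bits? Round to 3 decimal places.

1.823 bits

H = −Σ pᵢ log₂ pᵢ.
−0.42·log₂(0.42) = 0.5256
−0.31·log₂(0.31) = 0.5238
−0.16·log₂(0.16) = 0.4230
−0.11·log₂(0.11) = 0.3503
Sum ≈ 1.8227 → 1.823 bits.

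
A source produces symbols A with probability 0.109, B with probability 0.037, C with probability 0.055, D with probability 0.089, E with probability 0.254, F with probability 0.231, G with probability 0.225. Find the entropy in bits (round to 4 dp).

2.5400 bits

H = −Σ pᵢ log₂ pᵢ.
−0.109·log₂(0.109) = 0.3485
−0.037·log₂(0.037) = 0.1760
−0.055·log₂(0.055) = 0.2301
−0.089·log₂(0.089) = 0.3106
−0.254·log₂(0.254) = 0.5022
−0.231·log₂(0.231) = 0.4883
−0.225·log₂(0.225) = 0.4842
Sum ≈ 2.5400 → 2.5400 bits.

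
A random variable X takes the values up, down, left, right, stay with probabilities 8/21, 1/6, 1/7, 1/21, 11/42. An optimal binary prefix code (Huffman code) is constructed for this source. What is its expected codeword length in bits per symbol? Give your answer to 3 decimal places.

Repeatedly combine the two least-probable nodes; the expected code length is the sum of the merged weights.
merge 1/21 + 1/7 → 4/21
merge 1/6 + 4/21 → 5/14
merge 11/42 + 5/14 → 13/21
merge 8/21 + 13/21 → 1
L = 4/21 + 5/14 + 13/21 + 1 = 13/6 ≈ 2.167 bits/symbol.

2.167 bits/symbol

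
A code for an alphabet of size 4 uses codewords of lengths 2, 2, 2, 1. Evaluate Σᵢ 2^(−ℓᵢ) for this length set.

1.25

With common denominator 2^2 = 4: Σ 2^(−ℓᵢ) = 1/4 + 1/4 + 1/4 + 2/4 = 5/4 = 1.25.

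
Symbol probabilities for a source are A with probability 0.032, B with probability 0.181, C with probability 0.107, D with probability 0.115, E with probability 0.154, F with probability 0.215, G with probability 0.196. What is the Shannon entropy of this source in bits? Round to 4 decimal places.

H = −Σ pᵢ log₂ pᵢ.
−0.032·log₂(0.032) = 0.1589
−0.181·log₂(0.181) = 0.4463
−0.107·log₂(0.107) = 0.3450
−0.115·log₂(0.115) = 0.3588
−0.154·log₂(0.154) = 0.4156
−0.215·log₂(0.215) = 0.4768
−0.196·log₂(0.196) = 0.4608
Sum ≈ 2.6623 → 2.6623 bits.

2.6623 bits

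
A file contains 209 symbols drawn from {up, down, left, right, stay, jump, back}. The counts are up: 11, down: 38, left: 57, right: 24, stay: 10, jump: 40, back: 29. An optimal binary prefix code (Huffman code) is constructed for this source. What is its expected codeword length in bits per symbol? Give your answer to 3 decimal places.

2.636 bits/symbol

Probabilities are the counts divided by 209.
Repeatedly combine the two least-probable nodes; the expected code length is the sum of the merged weights.
merge 10/209 + 1/19 → 21/209
merge 21/209 + 24/209 → 45/209
merge 29/209 + 2/11 → 67/209
merge 40/209 + 45/209 → 85/209
merge 3/11 + 67/209 → 124/209
merge 85/209 + 124/209 → 1
L = 21/209 + 45/209 + 67/209 + 85/209 + 124/209 + 1 = 29/11 ≈ 2.636 bits/symbol.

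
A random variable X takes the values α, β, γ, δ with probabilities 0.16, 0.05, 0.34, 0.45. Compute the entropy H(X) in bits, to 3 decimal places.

1.687 bits

H = −Σ pᵢ log₂ pᵢ.
−0.16·log₂(0.16) = 0.4230
−0.05·log₂(0.05) = 0.2161
−0.34·log₂(0.34) = 0.5292
−0.45·log₂(0.45) = 0.5184
Sum ≈ 1.6867 → 1.687 bits.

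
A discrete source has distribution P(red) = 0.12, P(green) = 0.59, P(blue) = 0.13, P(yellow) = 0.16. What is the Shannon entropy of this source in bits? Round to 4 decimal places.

H = −Σ pᵢ log₂ pᵢ.
−0.12·log₂(0.12) = 0.3671
−0.59·log₂(0.59) = 0.4491
−0.13·log₂(0.13) = 0.3826
−0.16·log₂(0.16) = 0.4230
Sum ≈ 1.6218 → 1.6218 bits.

1.6218 bits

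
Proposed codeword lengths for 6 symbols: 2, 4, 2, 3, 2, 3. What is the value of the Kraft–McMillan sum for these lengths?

1.0625

With common denominator 2^4 = 16: Σ 2^(−ℓᵢ) = 4/16 + 1/16 + 4/16 + 2/16 + 4/16 + 2/16 = 17/16 = 1.0625.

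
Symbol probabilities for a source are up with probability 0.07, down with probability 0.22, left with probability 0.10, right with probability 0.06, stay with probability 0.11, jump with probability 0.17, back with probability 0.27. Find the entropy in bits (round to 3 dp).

2.620 bits

H = −Σ pᵢ log₂ pᵢ.
−0.07·log₂(0.07) = 0.2686
−0.22·log₂(0.22) = 0.4806
−0.10·log₂(0.10) = 0.3322
−0.06·log₂(0.06) = 0.2435
−0.11·log₂(0.11) = 0.3503
−0.17·log₂(0.17) = 0.4346
−0.27·log₂(0.27) = 0.5100
Sum ≈ 2.6198 → 2.620 bits.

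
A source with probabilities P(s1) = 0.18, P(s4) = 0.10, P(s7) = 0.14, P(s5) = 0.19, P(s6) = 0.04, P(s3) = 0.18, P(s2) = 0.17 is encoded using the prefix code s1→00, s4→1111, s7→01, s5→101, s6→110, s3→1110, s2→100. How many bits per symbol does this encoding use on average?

2.96 bits/symbol

L̄ = Σ pᵢ·ℓᵢ = 0.18·2 + 0.10·4 + 0.14·2 + 0.19·3 + 0.04·3 + 0.18·4 + 0.17·3 = 2.96 bits/symbol.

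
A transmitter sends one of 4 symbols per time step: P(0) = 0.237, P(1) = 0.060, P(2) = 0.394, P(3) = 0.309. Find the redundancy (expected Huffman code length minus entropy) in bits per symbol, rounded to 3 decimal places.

0.114 bits

Entropy H = −Σ p log₂ p ≈ 1.7888 bits.
Huffman merges: 3/50+237/1000→297/1000; 297/1000+309/1000→303/500; 197/500+303/500→1. L = 1903/1000 ≈ 1.9030.
L − H = 1.9030 − 1.7888 = 0.114 bits.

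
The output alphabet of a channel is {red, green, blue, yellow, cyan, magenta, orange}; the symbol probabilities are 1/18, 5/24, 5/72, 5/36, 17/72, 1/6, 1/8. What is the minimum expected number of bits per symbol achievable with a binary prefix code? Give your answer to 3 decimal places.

Repeatedly combine the two least-probable nodes; the expected code length is the sum of the merged weights.
merge 1/18 + 5/72 → 1/8
merge 1/8 + 1/8 → 1/4
merge 5/36 + 1/6 → 11/36
merge 5/24 + 17/72 → 4/9
merge 1/4 + 11/36 → 5/9
merge 4/9 + 5/9 → 1
L = 1/8 + 1/4 + 11/36 + 4/9 + 5/9 + 1 = 193/72 ≈ 2.681 bits/symbol.

2.681 bits/symbol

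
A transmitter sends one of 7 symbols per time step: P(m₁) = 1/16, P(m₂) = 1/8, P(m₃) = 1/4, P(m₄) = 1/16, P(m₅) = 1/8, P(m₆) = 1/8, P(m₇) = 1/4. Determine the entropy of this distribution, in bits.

2.625 bits

Each probability is a power of 1/2, so log₂(1/p) is an integer.
H = Σ p·log₂(1/p) = 1/16·4 + 1/8·3 + 1/4·2 + 1/16·4 + 1/8·3 + 1/8·3 + 1/4·2 = 2.625 bits.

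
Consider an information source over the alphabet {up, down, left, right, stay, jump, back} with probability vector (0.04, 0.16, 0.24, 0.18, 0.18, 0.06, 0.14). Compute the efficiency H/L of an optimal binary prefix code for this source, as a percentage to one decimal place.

Entropy H = −Σ p log₂ p ≈ 2.6342 bits.
Huffman merges: 1/25+3/50→1/10; 1/10+7/50→6/25; 4/25+9/50→17/50; 9/50+6/25→21/50; 6/25+17/50→29/50; 21/50+29/50→1. L = 67/25 ≈ 2.6800.
Efficiency = H/L = 2.6342/2.6800 = 98.3%.

98.3%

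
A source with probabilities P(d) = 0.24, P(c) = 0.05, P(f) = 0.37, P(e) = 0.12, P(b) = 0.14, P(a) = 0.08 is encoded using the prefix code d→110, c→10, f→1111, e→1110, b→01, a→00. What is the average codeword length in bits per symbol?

3.22 bits/symbol

L̄ = Σ pᵢ·ℓᵢ = 0.24·3 + 0.05·2 + 0.37·4 + 0.12·4 + 0.14·2 + 0.08·2 = 3.22 bits/symbol.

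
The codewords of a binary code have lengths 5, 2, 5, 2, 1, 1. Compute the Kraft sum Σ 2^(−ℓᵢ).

1.5625

With common denominator 2^5 = 32: Σ 2^(−ℓᵢ) = 1/32 + 8/32 + 1/32 + 8/32 + 16/32 + 16/32 = 50/32 = 1.5625.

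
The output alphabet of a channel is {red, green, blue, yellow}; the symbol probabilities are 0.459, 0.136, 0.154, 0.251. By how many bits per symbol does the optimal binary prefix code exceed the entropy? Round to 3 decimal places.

Entropy H = −Σ p log₂ p ≈ 1.8233 bits.
Huffman merges: 17/125+77/500→29/100; 251/1000+29/100→541/1000; 459/1000+541/1000→1. L = 1831/1000 ≈ 1.8310.
L − H = 1.8310 − 1.8233 = 0.008 bits.

0.008 bits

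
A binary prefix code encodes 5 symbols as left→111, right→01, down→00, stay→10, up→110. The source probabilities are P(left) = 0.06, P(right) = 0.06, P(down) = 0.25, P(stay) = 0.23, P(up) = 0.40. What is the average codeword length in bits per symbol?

L̄ = Σ pᵢ·ℓᵢ = 0.06·3 + 0.06·2 + 0.25·2 + 0.23·2 + 0.40·3 = 2.46 bits/symbol.

2.46 bits/symbol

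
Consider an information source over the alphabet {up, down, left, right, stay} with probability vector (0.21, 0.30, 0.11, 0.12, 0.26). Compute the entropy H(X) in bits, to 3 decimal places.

2.217 bits

H = −Σ pᵢ log₂ pᵢ.
−0.21·log₂(0.21) = 0.4728
−0.30·log₂(0.30) = 0.5211
−0.11·log₂(0.11) = 0.3503
−0.12·log₂(0.12) = 0.3671
−0.26·log₂(0.26) = 0.5053
Sum ≈ 2.2166 → 2.217 bits.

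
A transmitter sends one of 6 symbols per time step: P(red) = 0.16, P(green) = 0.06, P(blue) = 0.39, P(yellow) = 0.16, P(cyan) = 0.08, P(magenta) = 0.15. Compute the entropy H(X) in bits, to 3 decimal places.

H = −Σ pᵢ log₂ pᵢ.
−0.16·log₂(0.16) = 0.4230
−0.06·log₂(0.06) = 0.2435
−0.39·log₂(0.39) = 0.5298
−0.16·log₂(0.16) = 0.4230
−0.08·log₂(0.08) = 0.2915
−0.15·log₂(0.15) = 0.4105
Sum ≈ 2.3214 → 2.321 bits.

2.321 bits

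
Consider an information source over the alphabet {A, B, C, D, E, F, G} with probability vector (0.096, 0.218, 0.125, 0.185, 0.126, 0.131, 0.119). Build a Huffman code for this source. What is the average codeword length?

Repeatedly combine the two least-probable nodes; the expected code length is the sum of the merged weights.
merge 12/125 + 119/1000 → 43/200
merge 1/8 + 63/500 → 251/1000
merge 131/1000 + 37/200 → 79/250
merge 43/200 + 109/500 → 433/1000
merge 251/1000 + 79/250 → 567/1000
merge 433/1000 + 567/1000 → 1
L = 43/200 + 251/1000 + 79/250 + 433/1000 + 567/1000 + 1 = 1391/500 = 2.782 bits/symbol.

2.782 bits/symbol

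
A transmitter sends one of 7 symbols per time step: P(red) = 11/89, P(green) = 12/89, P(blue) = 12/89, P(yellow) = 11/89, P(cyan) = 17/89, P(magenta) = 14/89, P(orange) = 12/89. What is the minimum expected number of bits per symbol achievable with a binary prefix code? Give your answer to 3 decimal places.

2.809 bits/symbol

Repeatedly combine the two least-probable nodes; the expected code length is the sum of the merged weights.
merge 11/89 + 11/89 → 22/89
merge 12/89 + 12/89 → 24/89
merge 12/89 + 14/89 → 26/89
merge 17/89 + 22/89 → 39/89
merge 24/89 + 26/89 → 50/89
merge 39/89 + 50/89 → 1
L = 22/89 + 24/89 + 26/89 + 39/89 + 50/89 + 1 = 250/89 ≈ 2.809 bits/symbol.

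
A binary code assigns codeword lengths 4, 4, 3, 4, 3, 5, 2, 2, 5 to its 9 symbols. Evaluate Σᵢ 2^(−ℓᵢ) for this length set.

1

With common denominator 2^5 = 32: Σ 2^(−ℓᵢ) = 2/32 + 2/32 + 4/32 + 2/32 + 4/32 + 1/32 + 8/32 + 8/32 + 1/32 = 32/32 = 1.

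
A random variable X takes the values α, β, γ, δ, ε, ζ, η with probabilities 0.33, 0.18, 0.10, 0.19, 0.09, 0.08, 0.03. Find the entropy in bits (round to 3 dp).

H = −Σ pᵢ log₂ pᵢ.
−0.33·log₂(0.33) = 0.5278
−0.18·log₂(0.18) = 0.4453
−0.10·log₂(0.10) = 0.3322
−0.19·log₂(0.19) = 0.4552
−0.09·log₂(0.09) = 0.3127
−0.08·log₂(0.08) = 0.2915
−0.03·log₂(0.03) = 0.1518
Sum ≈ 2.5165 → 2.516 bits.

2.516 bits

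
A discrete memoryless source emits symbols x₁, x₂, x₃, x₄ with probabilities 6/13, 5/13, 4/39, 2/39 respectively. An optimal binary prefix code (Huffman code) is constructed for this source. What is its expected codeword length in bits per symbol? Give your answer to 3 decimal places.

1.692 bits/symbol

Repeatedly combine the two least-probable nodes; the expected code length is the sum of the merged weights.
merge 2/39 + 4/39 → 2/13
merge 2/13 + 5/13 → 7/13
merge 6/13 + 7/13 → 1
L = 2/13 + 7/13 + 1 = 22/13 ≈ 1.692 bits/symbol.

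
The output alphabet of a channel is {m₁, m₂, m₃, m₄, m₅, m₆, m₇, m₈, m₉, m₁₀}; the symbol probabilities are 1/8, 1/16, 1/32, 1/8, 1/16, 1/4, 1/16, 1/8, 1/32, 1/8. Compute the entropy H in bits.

3.0625 bits

Each probability is a power of 1/2, so log₂(1/p) is an integer.
H = Σ p·log₂(1/p) = 1/8·3 + 1/16·4 + 1/32·5 + 1/8·3 + 1/16·4 + 1/4·2 + 1/16·4 + 1/8·3 + 1/32·5 + 1/8·3 = 3.0625 bits.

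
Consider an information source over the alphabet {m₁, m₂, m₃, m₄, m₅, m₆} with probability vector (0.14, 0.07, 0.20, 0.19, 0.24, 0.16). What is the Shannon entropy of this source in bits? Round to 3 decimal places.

2.502 bits

H = −Σ pᵢ log₂ pᵢ.
−0.14·log₂(0.14) = 0.3971
−0.07·log₂(0.07) = 0.2686
−0.20·log₂(0.20) = 0.4644
−0.19·log₂(0.19) = 0.4552
−0.24·log₂(0.24) = 0.4941
−0.16·log₂(0.16) = 0.4230
Sum ≈ 2.5024 → 2.502 bits.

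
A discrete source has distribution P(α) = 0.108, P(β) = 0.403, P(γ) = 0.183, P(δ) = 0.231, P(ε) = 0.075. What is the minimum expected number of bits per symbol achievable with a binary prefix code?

Repeatedly combine the two least-probable nodes; the expected code length is the sum of the merged weights.
merge 3/40 + 27/250 → 183/1000
merge 183/1000 + 183/1000 → 183/500
merge 231/1000 + 183/500 → 597/1000
merge 403/1000 + 597/1000 → 1
L = 183/1000 + 183/500 + 597/1000 + 1 = 1073/500 = 2.146 bits/symbol.

2.146 bits/symbol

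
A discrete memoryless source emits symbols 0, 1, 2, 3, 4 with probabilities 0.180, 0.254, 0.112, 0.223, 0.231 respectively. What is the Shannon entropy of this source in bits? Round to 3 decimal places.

2.272 bits

H = −Σ pᵢ log₂ pᵢ.
−0.180·log₂(0.180) = 0.4453
−0.254·log₂(0.254) = 0.5022
−0.112·log₂(0.112) = 0.3537
−0.223·log₂(0.223) = 0.4828
−0.231·log₂(0.231) = 0.4883
Sum ≈ 2.2723 → 2.272 bits.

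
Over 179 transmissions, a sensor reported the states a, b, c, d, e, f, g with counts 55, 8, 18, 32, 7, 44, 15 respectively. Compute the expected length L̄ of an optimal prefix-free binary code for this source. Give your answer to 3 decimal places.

2.520 bits/symbol

Probabilities are the counts divided by 179.
Repeatedly combine the two least-probable nodes; the expected code length is the sum of the merged weights.
merge 7/179 + 8/179 → 15/179
merge 15/179 + 15/179 → 30/179
merge 18/179 + 30/179 → 48/179
merge 32/179 + 44/179 → 76/179
merge 48/179 + 55/179 → 103/179
merge 76/179 + 103/179 → 1
L = 15/179 + 30/179 + 48/179 + 76/179 + 103/179 + 1 = 451/179 ≈ 2.520 bits/symbol.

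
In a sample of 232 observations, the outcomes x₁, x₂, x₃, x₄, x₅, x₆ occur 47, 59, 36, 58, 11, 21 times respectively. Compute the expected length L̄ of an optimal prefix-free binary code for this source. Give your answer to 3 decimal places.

Probabilities are the counts divided by 232.
Repeatedly combine the two least-probable nodes; the expected code length is the sum of the merged weights.
merge 11/232 + 21/232 → 4/29
merge 4/29 + 9/58 → 17/58
merge 47/232 + 1/4 → 105/232
merge 59/232 + 17/58 → 127/232
merge 105/232 + 127/232 → 1
L = 4/29 + 17/58 + 105/232 + 127/232 + 1 = 141/58 ≈ 2.431 bits/symbol.

2.431 bits/symbol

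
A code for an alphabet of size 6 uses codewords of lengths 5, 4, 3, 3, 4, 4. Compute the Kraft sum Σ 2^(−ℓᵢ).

0.46875

With common denominator 2^5 = 32: Σ 2^(−ℓᵢ) = 1/32 + 2/32 + 4/32 + 4/32 + 2/32 + 2/32 = 15/32 = 0.46875.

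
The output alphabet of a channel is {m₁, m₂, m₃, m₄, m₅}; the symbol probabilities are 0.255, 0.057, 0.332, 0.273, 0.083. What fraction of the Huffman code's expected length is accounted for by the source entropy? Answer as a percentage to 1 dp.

Entropy H = −Σ p log₂ p ≈ 2.0758 bits.
Huffman merges: 57/1000+83/1000→7/50; 7/50+51/200→79/200; 273/1000+83/250→121/200; 79/200+121/200→1. L = 107/50 ≈ 2.1400.
Efficiency = H/L = 2.0758/2.1400 = 97.0%.

97.0%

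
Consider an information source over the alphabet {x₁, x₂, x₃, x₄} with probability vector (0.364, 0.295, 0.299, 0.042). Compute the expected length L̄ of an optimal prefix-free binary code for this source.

Repeatedly combine the two least-probable nodes; the expected code length is the sum of the merged weights.
merge 21/500 + 59/200 → 337/1000
merge 299/1000 + 337/1000 → 159/250
merge 91/250 + 159/250 → 1
L = 337/1000 + 159/250 + 1 = 1973/1000 = 1.973 bits/symbol.

1.973 bits/symbol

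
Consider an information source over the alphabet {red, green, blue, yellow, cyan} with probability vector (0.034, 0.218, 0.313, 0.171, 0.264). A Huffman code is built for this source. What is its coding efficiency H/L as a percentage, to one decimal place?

Entropy H = −Σ p log₂ p ≈ 2.1124 bits.
Huffman merges: 17/500+171/1000→41/200; 41/200+109/500→423/1000; 33/125+313/1000→577/1000; 423/1000+577/1000→1. L = 441/200 ≈ 2.2050.
Efficiency = H/L = 2.1124/2.2050 = 95.8%.

95.8%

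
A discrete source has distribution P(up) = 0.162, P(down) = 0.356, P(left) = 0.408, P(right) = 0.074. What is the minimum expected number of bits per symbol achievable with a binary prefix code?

Repeatedly combine the two least-probable nodes; the expected code length is the sum of the merged weights.
merge 37/500 + 81/500 → 59/250
merge 59/250 + 89/250 → 74/125
merge 51/125 + 74/125 → 1
L = 59/250 + 74/125 + 1 = 457/250 = 1.828 bits/symbol.

1.828 bits/symbol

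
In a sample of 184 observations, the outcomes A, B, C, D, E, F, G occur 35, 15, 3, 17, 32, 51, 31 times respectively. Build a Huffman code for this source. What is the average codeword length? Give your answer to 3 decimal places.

2.630 bits/symbol

Probabilities are the counts divided by 184.
Repeatedly combine the two least-probable nodes; the expected code length is the sum of the merged weights.
merge 3/184 + 15/184 → 9/92
merge 17/184 + 9/92 → 35/184
merge 31/184 + 4/23 → 63/184
merge 35/184 + 35/184 → 35/92
merge 51/184 + 63/184 → 57/92
merge 35/92 + 57/92 → 1
L = 9/92 + 35/184 + 63/184 + 35/92 + 57/92 + 1 = 121/46 ≈ 2.630 bits/symbol.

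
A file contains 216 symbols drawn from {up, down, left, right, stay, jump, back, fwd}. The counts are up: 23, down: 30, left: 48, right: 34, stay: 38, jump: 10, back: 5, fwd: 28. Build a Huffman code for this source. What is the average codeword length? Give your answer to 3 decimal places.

2.847 bits/symbol

Probabilities are the counts divided by 216.
Repeatedly combine the two least-probable nodes; the expected code length is the sum of the merged weights.
merge 5/216 + 5/108 → 5/72
merge 5/72 + 23/216 → 19/108
merge 7/54 + 5/36 → 29/108
merge 17/108 + 19/108 → 1/3
merge 19/108 + 2/9 → 43/108
merge 29/108 + 1/3 → 65/108
merge 43/108 + 65/108 → 1
L = 5/72 + 19/108 + 29/108 + 1/3 + 43/108 + 65/108 + 1 = 205/72 ≈ 2.847 bits/symbol.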